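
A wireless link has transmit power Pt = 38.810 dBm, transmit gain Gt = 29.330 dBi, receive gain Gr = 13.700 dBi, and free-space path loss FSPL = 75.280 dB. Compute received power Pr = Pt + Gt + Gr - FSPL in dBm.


Pr = 38.810 + 29.330 + 13.700 - 75.280 = 6.56 dBm

6.56 dBm


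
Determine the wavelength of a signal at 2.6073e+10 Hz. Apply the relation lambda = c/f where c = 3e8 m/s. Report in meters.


lambda = c / f = 3.0000e+08 / 2.6073e+10 = 0.01151 m

0.01151 m


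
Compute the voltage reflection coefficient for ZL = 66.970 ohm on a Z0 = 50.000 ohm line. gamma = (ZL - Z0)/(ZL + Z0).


gamma = (66.970 - 50.000) / (66.970 + 50.000) = 0.1451

0.1451


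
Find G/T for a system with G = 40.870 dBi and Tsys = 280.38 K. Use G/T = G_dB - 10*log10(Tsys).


G/T = 40.870 - 10*log10(280.38) = 40.870 - 24.47747 = 16.39 dB/K

16.39 dB/K


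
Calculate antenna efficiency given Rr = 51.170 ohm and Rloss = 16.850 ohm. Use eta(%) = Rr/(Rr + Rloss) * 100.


eta = 51.170 / (51.170 + 16.850) * 100 = 75.23%

75.23%


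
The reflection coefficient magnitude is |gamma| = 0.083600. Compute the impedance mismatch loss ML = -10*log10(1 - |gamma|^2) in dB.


ML = -10 * log10(1 - 0.083600^2) = -10 * log10(0.99301104) = 0.03046 dB

0.03046 dB


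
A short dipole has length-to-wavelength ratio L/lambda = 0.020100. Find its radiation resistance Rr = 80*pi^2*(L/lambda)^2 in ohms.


Rr = 80 * pi^2 * (0.020100)^2 = 80 * 9.869604 * 4.040100e-04 = 0.3190 ohm

0.3190 ohm


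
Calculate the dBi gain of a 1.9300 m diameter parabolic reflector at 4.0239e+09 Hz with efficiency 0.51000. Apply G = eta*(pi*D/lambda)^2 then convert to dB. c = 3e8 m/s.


lambda = c / f = 3.0000e+08 / 4.0239e+09 = 0.07455454 m
G_linear = 0.51000 * (pi * 1.9300 / 0.07455454)^2 = 3373.155
G_dBi = 10 * log10(3373.155) = 35.28 dBi

35.28 dBi


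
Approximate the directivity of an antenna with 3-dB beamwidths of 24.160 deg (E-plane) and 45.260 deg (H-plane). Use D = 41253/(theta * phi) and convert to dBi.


D_linear = 41253 / (24.160 * 45.260) = 37.72629
D_dBi = 10 * log10(37.72629) = 15.77 dBi

15.77 dBi


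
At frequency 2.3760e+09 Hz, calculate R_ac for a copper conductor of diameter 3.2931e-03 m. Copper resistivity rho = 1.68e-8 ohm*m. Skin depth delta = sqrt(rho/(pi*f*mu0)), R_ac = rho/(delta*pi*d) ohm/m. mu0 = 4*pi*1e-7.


delta = sqrt(1.68e-8 / (pi * 2.3760e+09 * 4*pi*1e-7)) = 1.338294e-06 m
R_ac = 1.68e-8 / (1.338294e-06 * pi * 3.2931e-03) = 1.213 ohm/m

1.213 ohm/m


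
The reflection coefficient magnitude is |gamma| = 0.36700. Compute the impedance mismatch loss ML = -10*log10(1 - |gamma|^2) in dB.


ML = -10 * log10(1 - 0.36700^2) = -10 * log10(0.865311) = 0.6283 dB

0.6283 dB


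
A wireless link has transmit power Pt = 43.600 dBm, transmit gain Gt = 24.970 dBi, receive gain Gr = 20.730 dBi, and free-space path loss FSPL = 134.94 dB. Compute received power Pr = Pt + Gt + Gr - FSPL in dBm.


Pr = 43.600 + 24.970 + 20.730 - 134.94 = -45.64 dBm

-45.64 dBm


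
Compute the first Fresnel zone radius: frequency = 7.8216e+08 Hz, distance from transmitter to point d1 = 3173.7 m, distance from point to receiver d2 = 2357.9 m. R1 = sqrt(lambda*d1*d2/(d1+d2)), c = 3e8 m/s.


lambda = c / f = 3.0000e+08 / 7.8216e+08 = 0.3835532 m
R1 = sqrt(0.3835532 * 3173.7 * 2357.9 / (3173.7 + 2357.9)) = 22.78 m

22.78 m


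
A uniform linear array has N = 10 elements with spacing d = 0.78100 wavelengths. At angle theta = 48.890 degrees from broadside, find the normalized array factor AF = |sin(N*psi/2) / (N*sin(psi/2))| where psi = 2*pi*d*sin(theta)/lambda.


psi = 2*pi*0.78100*sin(48.890 deg) = 3.697299 rad
AF = |sin(10*3.697299/2) / (10*sin(3.697299/2))| = 0.03693

0.03693


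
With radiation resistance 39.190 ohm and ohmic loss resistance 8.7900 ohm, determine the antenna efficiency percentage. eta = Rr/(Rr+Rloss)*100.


eta = 39.190 / (39.190 + 8.7900) * 100 = 81.68%

81.68%


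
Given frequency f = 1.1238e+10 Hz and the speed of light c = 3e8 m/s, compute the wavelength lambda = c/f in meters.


lambda = c / f = 3.0000e+08 / 1.1238e+10 = 0.02670 m

0.02670 m


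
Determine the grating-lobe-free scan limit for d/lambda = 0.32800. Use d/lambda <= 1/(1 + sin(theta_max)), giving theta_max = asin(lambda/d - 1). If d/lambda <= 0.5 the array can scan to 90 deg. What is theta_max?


lambda/d - 1 = 1/0.32800 - 1 = 2.048780 >= 1
d/lambda <= 0.5, so the array can scan to endfire without grating lobes: theta_max = 90 deg

90 deg


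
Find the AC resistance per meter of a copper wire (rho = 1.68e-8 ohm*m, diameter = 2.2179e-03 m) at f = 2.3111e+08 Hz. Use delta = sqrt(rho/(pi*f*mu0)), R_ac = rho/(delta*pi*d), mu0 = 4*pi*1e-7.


delta = sqrt(1.68e-8 / (pi * 2.3111e+08 * 4*pi*1e-7)) = 4.291068e-06 m
R_ac = 1.68e-8 / (4.291068e-06 * pi * 2.2179e-03) = 0.5619 ohm/m

0.5619 ohm/m


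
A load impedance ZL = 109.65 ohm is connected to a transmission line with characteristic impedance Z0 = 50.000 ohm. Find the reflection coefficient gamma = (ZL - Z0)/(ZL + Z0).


gamma = (109.65 - 50.000) / (109.65 + 50.000) = 0.3736

0.3736


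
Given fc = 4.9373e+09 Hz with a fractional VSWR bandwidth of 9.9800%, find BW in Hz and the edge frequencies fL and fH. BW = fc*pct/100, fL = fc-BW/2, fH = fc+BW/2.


BW = 4.9373e+09 * 9.9800/100 = 4.927425e+08 Hz
fL = 4.9373e+09 - 4.927425e+08/2 = 4.691e+09 Hz
fH = 4.9373e+09 + 4.927425e+08/2 = 5.184e+09 Hz

BW=4.927e+08 Hz, fL=4.691e+09 Hz, fH=5.184e+09 Hz


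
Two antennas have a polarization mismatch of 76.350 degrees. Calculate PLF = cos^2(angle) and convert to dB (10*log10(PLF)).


PLF_linear = cos^2(76.350 deg) = 0.05569138
PLF_dB = 10 * log10(0.05569138) = -12.54 dB

-12.54 dB


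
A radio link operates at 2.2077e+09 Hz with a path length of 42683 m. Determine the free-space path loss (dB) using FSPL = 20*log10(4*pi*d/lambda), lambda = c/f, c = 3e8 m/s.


lambda = c / f = 3.0000e+08 / 2.2077e+09 = 0.1358880 m
FSPL = 20 * log10(4*pi*42683/0.1358880) = 131.9 dB

131.9 dB


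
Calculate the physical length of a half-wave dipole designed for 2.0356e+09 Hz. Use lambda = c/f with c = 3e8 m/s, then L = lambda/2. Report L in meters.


lambda = c / f = 3.0000e+08 / 2.0356e+09 = 0.1473767 m
L = lambda / 2 = 0.1473767 / 2 = 0.07369 m

0.07369 m


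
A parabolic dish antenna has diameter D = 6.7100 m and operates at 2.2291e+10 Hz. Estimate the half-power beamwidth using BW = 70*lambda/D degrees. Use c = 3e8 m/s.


lambda = c / f = 3.0000e+08 / 2.2291e+10 = 0.01345835 m
BW = 70 * 0.01345835 / 6.7100 = 0.1404 deg

0.1404 deg


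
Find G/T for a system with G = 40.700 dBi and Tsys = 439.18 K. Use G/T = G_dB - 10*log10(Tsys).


G/T = 40.700 - 10*log10(439.18) = 40.700 - 26.42643 = 14.27 dB/K

14.27 dB/K


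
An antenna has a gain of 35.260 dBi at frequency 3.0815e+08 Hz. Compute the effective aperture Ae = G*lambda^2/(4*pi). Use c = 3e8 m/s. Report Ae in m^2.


lambda = c / f = 3.0000e+08 / 3.0815e+08 = 0.9735518 m
G_linear = 10^(35.260/10) = 3357.376
Ae = G_linear * lambda^2 / (4*pi) = 3357.376 * 0.9735518^2 / (4*pi) = 253.2 m^2

253.2 m^2


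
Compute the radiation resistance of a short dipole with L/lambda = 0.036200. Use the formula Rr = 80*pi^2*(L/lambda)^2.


Rr = 80 * pi^2 * (0.036200)^2 = 80 * 9.869604 * 1.310440e-03 = 1.035 ohm

1.035 ohm


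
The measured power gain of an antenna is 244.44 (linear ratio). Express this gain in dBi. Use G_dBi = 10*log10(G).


G_dBi = 10 * log10(244.44) = 23.88 dBi

23.88 dBi


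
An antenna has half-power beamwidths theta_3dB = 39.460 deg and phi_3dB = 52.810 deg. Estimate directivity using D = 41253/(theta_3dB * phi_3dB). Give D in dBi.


D_linear = 41253 / (39.460 * 52.810) = 19.79622
D_dBi = 10 * log10(19.79622) = 12.97 dBi

12.97 dBi


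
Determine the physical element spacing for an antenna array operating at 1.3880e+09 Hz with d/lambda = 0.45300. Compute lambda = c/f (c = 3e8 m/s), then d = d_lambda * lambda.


lambda = c / f = 3.0000e+08 / 1.3880e+09 = 0.2161383 m
d = 0.45300 * 0.2161383 = 0.09791 m

0.09791 m


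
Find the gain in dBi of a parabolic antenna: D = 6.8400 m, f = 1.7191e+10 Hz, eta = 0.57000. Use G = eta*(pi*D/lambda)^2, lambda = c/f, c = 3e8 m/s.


lambda = c / f = 3.0000e+08 / 1.7191e+10 = 0.01745099 m
G_linear = 0.57000 * (pi * 6.8400 / 0.01745099)^2 = 864264.5
G_dBi = 10 * log10(864264.5) = 59.37 dBi

59.37 dBi


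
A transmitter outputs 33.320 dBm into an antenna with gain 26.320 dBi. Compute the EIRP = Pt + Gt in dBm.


EIRP = Pt + Gt = 33.320 + 26.320 = 59.64 dBm

59.64 dBm


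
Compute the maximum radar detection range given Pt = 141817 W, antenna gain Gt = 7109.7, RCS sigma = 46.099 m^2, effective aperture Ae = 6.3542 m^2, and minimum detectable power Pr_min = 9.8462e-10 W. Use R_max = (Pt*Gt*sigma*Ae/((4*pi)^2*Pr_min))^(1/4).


R^4 = 141817*7109.7*46.099*6.3542 / ((4*pi)^2 * 9.8462e-10) = 1.899519e+18
R_max = 1.899519e+18^0.25 = 37125 m

37125 m


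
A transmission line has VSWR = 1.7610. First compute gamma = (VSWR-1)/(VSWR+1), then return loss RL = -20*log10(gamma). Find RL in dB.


gamma = (1.7610 - 1) / (1.7610 + 1) = 0.2756248
RL = -20 * log10(0.2756248) = 11.19 dB

11.19 dB


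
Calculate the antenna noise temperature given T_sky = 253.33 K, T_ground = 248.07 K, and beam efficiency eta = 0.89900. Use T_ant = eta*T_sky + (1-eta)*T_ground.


T_ant = 0.89900 * 253.33 + (1 - 0.89900) * 248.07 = 252.8 K

252.8 K


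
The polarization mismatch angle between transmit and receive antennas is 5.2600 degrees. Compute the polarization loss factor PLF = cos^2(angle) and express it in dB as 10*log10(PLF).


PLF_linear = cos^2(5.2600 deg) = 0.9915956
PLF_dB = 10 * log10(0.9915956) = -0.03665 dB

-0.03665 dB


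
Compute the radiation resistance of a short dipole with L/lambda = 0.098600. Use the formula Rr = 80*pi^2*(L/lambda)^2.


Rr = 80 * pi^2 * (0.098600)^2 = 80 * 9.869604 * 9.721960e-03 = 7.676 ohm

7.676 ohm


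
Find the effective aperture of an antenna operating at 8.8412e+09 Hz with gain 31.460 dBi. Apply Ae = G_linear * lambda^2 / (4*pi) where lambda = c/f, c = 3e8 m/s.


lambda = c / f = 3.0000e+08 / 8.8412e+09 = 0.03393205 m
G_linear = 10^(31.460/10) = 1399.587
Ae = G_linear * lambda^2 / (4*pi) = 1399.587 * 0.03393205^2 / (4*pi) = 0.1282 m^2

0.1282 m^2


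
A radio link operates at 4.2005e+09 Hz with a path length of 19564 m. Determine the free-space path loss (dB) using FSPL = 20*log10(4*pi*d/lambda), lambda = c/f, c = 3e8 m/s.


lambda = c / f = 3.0000e+08 / 4.2005e+09 = 0.07142007 m
FSPL = 20 * log10(4*pi*19564/0.07142007) = 130.7 dB

130.7 dB


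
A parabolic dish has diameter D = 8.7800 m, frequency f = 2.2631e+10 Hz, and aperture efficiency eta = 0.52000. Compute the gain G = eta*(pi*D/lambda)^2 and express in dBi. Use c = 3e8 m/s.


lambda = c / f = 3.0000e+08 / 2.2631e+10 = 0.01325615 m
G_linear = 0.52000 * (pi * 8.7800 / 0.01325615)^2 = 2.251424e+06
G_dBi = 10 * log10(2.251424e+06) = 63.52 dBi

63.52 dBi


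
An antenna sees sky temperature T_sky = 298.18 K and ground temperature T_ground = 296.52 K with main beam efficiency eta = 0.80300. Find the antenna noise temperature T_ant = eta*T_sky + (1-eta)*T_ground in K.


T_ant = 0.80300 * 298.18 + (1 - 0.80300) * 296.52 = 297.9 K

297.9 K


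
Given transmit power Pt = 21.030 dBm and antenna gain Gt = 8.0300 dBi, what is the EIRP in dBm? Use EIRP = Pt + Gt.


EIRP = Pt + Gt = 21.030 + 8.0300 = 29.06 dBm

29.06 dBm


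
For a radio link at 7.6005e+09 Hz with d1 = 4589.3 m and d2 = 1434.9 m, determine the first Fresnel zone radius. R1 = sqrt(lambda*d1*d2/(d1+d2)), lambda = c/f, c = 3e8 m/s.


lambda = c / f = 3.0000e+08 / 7.6005e+09 = 0.03947109 m
R1 = sqrt(0.03947109 * 4589.3 * 1434.9 / (4589.3 + 1434.9)) = 6.569 m

6.569 m


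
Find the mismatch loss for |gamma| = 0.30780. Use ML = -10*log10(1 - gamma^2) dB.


ML = -10 * log10(1 - 0.30780^2) = -10 * log10(0.90525916) = 0.4323 dB

0.4323 dB


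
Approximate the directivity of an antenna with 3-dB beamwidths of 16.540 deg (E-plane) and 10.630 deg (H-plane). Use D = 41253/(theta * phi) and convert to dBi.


D_linear = 41253 / (16.540 * 10.630) = 234.6317
D_dBi = 10 * log10(234.6317) = 23.70 dBi

23.70 dBi


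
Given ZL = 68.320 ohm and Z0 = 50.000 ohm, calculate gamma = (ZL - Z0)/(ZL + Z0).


gamma = (68.320 - 50.000) / (68.320 + 50.000) = 0.1548

0.1548


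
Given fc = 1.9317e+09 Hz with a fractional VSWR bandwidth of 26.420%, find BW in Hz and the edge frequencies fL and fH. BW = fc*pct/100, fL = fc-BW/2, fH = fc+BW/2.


BW = 1.9317e+09 * 26.420/100 = 5.103551e+08 Hz
fL = 1.9317e+09 - 5.103551e+08/2 = 1.677e+09 Hz
fH = 1.9317e+09 + 5.103551e+08/2 = 2.187e+09 Hz

BW=5.104e+08 Hz, fL=1.677e+09 Hz, fH=2.187e+09 Hz


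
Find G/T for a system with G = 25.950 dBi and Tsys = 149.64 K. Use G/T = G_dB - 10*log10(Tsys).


G/T = 25.950 - 10*log10(149.64) = 25.950 - 21.75048 = 4.200 dB/K

4.200 dB/K


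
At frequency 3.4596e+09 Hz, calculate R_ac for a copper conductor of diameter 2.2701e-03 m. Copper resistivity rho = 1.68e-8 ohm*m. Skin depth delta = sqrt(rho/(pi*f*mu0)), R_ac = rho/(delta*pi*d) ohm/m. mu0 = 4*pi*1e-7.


delta = sqrt(1.68e-8 / (pi * 3.4596e+09 * 4*pi*1e-7)) = 1.109077e-06 m
R_ac = 1.68e-8 / (1.109077e-06 * pi * 2.2701e-03) = 2.124 ohm/m

2.124 ohm/m


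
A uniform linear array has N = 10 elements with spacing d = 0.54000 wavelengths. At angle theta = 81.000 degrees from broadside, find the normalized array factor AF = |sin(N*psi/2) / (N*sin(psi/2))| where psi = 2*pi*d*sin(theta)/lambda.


psi = 2*pi*0.54000*sin(81.000 deg) = 3.351148 rad
AF = |sin(10*3.351148/2) / (10*sin(3.351148/2))| = 0.08711

0.08711


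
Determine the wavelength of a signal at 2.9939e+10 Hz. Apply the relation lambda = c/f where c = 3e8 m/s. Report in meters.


lambda = c / f = 3.0000e+08 / 2.9939e+10 = 0.01002 m

0.01002 m


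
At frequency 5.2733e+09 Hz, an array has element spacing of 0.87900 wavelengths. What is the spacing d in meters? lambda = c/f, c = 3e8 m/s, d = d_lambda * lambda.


lambda = c / f = 3.0000e+08 / 5.2733e+09 = 0.05689037 m
d = 0.87900 * 0.05689037 = 0.05001 m

0.05001 m


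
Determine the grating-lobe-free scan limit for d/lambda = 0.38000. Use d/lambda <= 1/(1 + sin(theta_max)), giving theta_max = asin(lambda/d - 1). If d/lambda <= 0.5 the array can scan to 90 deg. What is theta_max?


lambda/d - 1 = 1/0.38000 - 1 = 1.631579 >= 1
d/lambda <= 0.5, so the array can scan to endfire without grating lobes: theta_max = 90 deg

90 deg


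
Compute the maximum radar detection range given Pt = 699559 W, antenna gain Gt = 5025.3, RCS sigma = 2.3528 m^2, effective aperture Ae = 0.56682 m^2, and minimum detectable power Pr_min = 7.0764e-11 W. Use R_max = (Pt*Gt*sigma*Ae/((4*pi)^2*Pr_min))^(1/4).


R^4 = 699559*5025.3*2.3528*0.56682 / ((4*pi)^2 * 7.0764e-11) = 4.195507e+17
R_max = 4.195507e+17^0.25 = 25450 m

25450 m


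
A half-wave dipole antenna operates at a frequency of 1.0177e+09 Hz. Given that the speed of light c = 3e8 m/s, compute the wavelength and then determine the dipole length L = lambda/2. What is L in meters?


lambda = c / f = 3.0000e+08 / 1.0177e+09 = 0.2947824 m
L = lambda / 2 = 0.2947824 / 2 = 0.1474 m

0.1474 m


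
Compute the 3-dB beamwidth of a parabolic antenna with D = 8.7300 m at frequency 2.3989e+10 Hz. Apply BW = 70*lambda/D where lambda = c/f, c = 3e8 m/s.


lambda = c / f = 3.0000e+08 / 2.3989e+10 = 0.01250573 m
BW = 70 * 0.01250573 / 8.7300 = 0.1003 deg

0.1003 deg


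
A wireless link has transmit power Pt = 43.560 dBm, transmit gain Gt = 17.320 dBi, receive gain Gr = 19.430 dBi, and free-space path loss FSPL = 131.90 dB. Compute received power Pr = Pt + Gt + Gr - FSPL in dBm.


Pr = 43.560 + 17.320 + 19.430 - 131.90 = -51.59 dBm

-51.59 dBm


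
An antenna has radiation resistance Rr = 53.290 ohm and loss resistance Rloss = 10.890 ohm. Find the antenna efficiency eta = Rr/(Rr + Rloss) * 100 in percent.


eta = 53.290 / (53.290 + 10.890) * 100 = 83.03%

83.03%


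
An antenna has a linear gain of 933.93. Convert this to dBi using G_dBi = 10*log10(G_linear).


G_dBi = 10 * log10(933.93) = 29.70 dBi

29.70 dBi


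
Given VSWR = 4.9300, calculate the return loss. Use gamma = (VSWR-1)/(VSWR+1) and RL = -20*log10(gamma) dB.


gamma = (4.9300 - 1) / (4.9300 + 1) = 0.6627319
RL = -20 * log10(0.6627319) = 3.573 dB

3.573 dB


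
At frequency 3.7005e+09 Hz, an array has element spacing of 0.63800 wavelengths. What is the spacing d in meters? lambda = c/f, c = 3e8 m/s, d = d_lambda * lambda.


lambda = c / f = 3.0000e+08 / 3.7005e+09 = 0.08107013 m
d = 0.63800 * 0.08107013 = 0.05172 m

0.05172 m


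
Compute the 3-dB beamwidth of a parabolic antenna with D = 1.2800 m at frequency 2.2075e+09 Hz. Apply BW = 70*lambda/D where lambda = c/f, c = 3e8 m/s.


lambda = c / f = 3.0000e+08 / 2.2075e+09 = 0.1359003 m
BW = 70 * 0.1359003 / 1.2800 = 7.432 deg

7.432 deg


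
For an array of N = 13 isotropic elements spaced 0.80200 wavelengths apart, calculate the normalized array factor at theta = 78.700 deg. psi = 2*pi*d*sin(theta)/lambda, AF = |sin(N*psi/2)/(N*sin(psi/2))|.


psi = 2*pi*0.80200*sin(78.700 deg) = 4.941430 rad
AF = |sin(13*4.941430/2) / (13*sin(4.941430/2))| = 0.08003

0.08003


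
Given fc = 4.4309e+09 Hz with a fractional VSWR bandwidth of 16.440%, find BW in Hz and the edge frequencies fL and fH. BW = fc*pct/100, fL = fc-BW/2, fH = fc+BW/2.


BW = 4.4309e+09 * 16.440/100 = 7.284400e+08 Hz
fL = 4.4309e+09 - 7.284400e+08/2 = 4.067e+09 Hz
fH = 4.4309e+09 + 7.284400e+08/2 = 4.795e+09 Hz

BW=7.284e+08 Hz, fL=4.067e+09 Hz, fH=4.795e+09 Hz


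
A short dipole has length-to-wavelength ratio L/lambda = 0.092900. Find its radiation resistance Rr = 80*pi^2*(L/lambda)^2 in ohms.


Rr = 80 * pi^2 * (0.092900)^2 = 80 * 9.869604 * 8.630410e-03 = 6.814 ohm

6.814 ohm


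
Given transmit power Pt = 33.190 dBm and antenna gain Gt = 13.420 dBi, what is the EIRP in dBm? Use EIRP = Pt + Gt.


EIRP = Pt + Gt = 33.190 + 13.420 = 46.61 dBm

46.61 dBm


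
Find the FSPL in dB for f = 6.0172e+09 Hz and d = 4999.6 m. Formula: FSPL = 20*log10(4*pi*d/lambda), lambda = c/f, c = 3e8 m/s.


lambda = c / f = 3.0000e+08 / 6.0172e+09 = 0.04985708 m
FSPL = 20 * log10(4*pi*4999.6/0.04985708) = 122.0 dB

122.0 dB


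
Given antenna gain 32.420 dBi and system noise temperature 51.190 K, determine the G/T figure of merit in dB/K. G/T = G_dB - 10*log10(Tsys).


G/T = 32.420 - 10*log10(51.190) = 32.420 - 17.09185 = 15.33 dB/K

15.33 dB/K


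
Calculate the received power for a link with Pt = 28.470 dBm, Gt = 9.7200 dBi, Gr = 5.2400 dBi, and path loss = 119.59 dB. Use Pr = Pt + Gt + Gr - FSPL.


Pr = 28.470 + 9.7200 + 5.2400 - 119.59 = -76.16 dBm

-76.16 dBm


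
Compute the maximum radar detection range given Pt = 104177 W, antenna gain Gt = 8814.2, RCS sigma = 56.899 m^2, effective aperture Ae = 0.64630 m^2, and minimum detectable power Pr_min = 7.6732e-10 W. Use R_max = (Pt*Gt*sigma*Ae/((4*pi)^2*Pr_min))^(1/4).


R^4 = 104177*8814.2*56.899*0.64630 / ((4*pi)^2 * 7.6732e-10) = 2.786745e+17
R_max = 2.786745e+17^0.25 = 22976 m

22976 m


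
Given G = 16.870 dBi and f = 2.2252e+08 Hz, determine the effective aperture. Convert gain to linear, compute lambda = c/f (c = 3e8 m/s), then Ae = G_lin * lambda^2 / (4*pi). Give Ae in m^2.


lambda = c / f = 3.0000e+08 / 2.2252e+08 = 1.348193 m
G_linear = 10^(16.870/10) = 48.64072
Ae = G_linear * lambda^2 / (4*pi) = 48.64072 * 1.348193^2 / (4*pi) = 7.035 m^2

7.035 m^2


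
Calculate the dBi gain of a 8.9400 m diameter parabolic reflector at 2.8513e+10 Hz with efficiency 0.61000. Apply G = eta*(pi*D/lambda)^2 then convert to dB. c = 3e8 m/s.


lambda = c / f = 3.0000e+08 / 2.8513e+10 = 0.01052152 m
G_linear = 0.61000 * (pi * 8.9400 / 0.01052152)^2 = 4.346580e+06
G_dBi = 10 * log10(4.346580e+06) = 66.38 dBi

66.38 dBi


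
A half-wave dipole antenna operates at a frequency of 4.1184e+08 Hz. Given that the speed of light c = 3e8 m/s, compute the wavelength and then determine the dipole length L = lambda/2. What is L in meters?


lambda = c / f = 3.0000e+08 / 4.1184e+08 = 0.7284382 m
L = lambda / 2 = 0.7284382 / 2 = 0.3642 m

0.3642 m


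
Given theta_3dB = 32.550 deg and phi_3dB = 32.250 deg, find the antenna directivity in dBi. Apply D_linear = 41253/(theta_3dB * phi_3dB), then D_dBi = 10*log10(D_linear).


D_linear = 41253 / (32.550 * 32.250) = 39.29840
D_dBi = 10 * log10(39.29840) = 15.94 dBi

15.94 dBi


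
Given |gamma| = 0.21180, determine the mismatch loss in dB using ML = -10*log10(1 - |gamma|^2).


ML = -10 * log10(1 - 0.21180^2) = -10 * log10(0.95514076) = 0.1993 dB

0.1993 dB


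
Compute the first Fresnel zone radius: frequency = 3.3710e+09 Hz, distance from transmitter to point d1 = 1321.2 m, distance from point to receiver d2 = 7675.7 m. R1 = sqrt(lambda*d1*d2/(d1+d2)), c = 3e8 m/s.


lambda = c / f = 3.0000e+08 / 3.3710e+09 = 0.08899436 m
R1 = sqrt(0.08899436 * 1321.2 * 7675.7 / (1321.2 + 7675.7)) = 10.02 m

10.02 m


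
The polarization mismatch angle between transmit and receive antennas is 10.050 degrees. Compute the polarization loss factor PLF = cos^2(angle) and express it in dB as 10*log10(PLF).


PLF_linear = cos^2(10.050 deg) = 0.9695471
PLF_dB = 10 * log10(0.9695471) = -0.1343 dB

-0.1343 dB


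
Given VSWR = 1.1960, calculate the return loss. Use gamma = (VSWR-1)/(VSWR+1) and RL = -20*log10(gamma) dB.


gamma = (1.1960 - 1) / (1.1960 + 1) = 0.08925319
RL = -20 * log10(0.08925319) = 20.99 dB

20.99 dB


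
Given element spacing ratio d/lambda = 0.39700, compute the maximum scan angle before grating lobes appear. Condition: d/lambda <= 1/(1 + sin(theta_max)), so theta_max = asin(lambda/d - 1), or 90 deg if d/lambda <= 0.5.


lambda/d - 1 = 1/0.39700 - 1 = 1.518892 >= 1
d/lambda <= 0.5, so the array can scan to endfire without grating lobes: theta_max = 90 deg

90 deg


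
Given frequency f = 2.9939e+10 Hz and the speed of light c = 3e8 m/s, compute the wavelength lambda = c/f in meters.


lambda = c / f = 3.0000e+08 / 2.9939e+10 = 0.01002 m

0.01002 m


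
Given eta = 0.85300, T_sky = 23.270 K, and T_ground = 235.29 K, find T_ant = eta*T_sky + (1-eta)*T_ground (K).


T_ant = 0.85300 * 23.270 + (1 - 0.85300) * 235.29 = 54.44 K

54.44 K


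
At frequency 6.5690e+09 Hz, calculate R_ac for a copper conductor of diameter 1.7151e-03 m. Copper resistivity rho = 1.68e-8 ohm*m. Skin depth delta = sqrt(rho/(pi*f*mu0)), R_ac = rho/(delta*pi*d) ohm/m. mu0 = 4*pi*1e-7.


delta = sqrt(1.68e-8 / (pi * 6.5690e+09 * 4*pi*1e-7)) = 8.048689e-07 m
R_ac = 1.68e-8 / (8.048689e-07 * pi * 1.7151e-03) = 3.874 ohm/m

3.874 ohm/m


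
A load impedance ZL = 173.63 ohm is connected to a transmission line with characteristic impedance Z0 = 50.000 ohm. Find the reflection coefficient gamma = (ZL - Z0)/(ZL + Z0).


gamma = (173.63 - 50.000) / (173.63 + 50.000) = 0.5528

0.5528


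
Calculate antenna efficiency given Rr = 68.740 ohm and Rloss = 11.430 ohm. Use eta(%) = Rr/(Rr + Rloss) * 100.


eta = 68.740 / (68.740 + 11.430) * 100 = 85.74%

85.74%


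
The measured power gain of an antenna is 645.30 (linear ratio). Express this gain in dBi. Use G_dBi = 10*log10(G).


G_dBi = 10 * log10(645.30) = 28.10 dBi

28.10 dBi


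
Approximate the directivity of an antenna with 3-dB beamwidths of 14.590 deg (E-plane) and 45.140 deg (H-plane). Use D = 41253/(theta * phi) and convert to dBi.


D_linear = 41253 / (14.590 * 45.140) = 62.63812
D_dBi = 10 * log10(62.63812) = 17.97 dBi

17.97 dBi


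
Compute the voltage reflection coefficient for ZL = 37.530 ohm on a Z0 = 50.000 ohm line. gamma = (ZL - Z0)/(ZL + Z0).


gamma = (37.530 - 50.000) / (37.530 + 50.000) = -0.1425

-0.1425


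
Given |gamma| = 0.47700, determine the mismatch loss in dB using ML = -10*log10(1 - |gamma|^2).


ML = -10 * log10(1 - 0.47700^2) = -10 * log10(0.772471) = 1.121 dB

1.121 dB


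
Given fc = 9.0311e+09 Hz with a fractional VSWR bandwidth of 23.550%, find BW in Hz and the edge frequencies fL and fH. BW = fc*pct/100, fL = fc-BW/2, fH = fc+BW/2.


BW = 9.0311e+09 * 23.550/100 = 2.126824e+09 Hz
fL = 9.0311e+09 - 2.126824e+09/2 = 7.968e+09 Hz
fH = 9.0311e+09 + 2.126824e+09/2 = 1.009e+10 Hz

BW=2.127e+09 Hz, fL=7.968e+09 Hz, fH=1.009e+10 Hz


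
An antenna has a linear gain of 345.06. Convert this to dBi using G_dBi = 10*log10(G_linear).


G_dBi = 10 * log10(345.06) = 25.38 dBi

25.38 dBi


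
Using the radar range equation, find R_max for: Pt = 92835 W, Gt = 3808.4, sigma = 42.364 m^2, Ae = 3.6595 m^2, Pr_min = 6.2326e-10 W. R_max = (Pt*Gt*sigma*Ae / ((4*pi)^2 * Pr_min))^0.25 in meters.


R^4 = 92835*3808.4*42.364*3.6595 / ((4*pi)^2 * 6.2326e-10) = 5.569087e+17
R_max = 5.569087e+17^0.25 = 27318 m

27318 m


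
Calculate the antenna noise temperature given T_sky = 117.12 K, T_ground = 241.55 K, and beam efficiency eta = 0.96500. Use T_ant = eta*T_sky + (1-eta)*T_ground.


T_ant = 0.96500 * 117.12 + (1 - 0.96500) * 241.55 = 121.5 K

121.5 K


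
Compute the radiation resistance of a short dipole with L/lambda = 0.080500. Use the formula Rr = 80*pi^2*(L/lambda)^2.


Rr = 80 * pi^2 * (0.080500)^2 = 80 * 9.869604 * 6.480250e-03 = 5.117 ohm

5.117 ohm


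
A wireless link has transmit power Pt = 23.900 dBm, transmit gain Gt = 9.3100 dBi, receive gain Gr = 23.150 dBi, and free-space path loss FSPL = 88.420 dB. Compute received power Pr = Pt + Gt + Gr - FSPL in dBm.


Pr = 23.900 + 9.3100 + 23.150 - 88.420 = -32.06 dBm

-32.06 dBm


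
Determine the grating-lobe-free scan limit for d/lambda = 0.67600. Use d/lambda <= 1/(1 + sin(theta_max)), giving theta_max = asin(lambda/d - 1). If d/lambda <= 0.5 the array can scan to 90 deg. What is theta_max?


lambda/d - 1 = 1/0.67600 - 1 = 0.4792899
theta_max = asin(0.4792899) = 28.64 deg

28.64 deg


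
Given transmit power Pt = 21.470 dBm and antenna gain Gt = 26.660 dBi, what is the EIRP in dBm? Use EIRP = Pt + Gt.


EIRP = Pt + Gt = 21.470 + 26.660 = 48.13 dBm

48.13 dBm


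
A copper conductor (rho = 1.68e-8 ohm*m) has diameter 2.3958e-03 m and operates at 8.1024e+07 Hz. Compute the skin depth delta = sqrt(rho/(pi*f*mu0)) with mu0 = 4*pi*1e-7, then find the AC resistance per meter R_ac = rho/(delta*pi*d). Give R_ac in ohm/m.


delta = sqrt(1.68e-8 / (pi * 8.1024e+07 * 4*pi*1e-7)) = 7.247161e-06 m
R_ac = 1.68e-8 / (7.247161e-06 * pi * 2.3958e-03) = 0.3080 ohm/m

0.3080 ohm/m


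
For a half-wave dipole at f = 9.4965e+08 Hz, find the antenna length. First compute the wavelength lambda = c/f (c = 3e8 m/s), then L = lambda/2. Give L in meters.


lambda = c / f = 3.0000e+08 / 9.4965e+08 = 0.3159059 m
L = lambda / 2 = 0.3159059 / 2 = 0.1580 m

0.1580 m


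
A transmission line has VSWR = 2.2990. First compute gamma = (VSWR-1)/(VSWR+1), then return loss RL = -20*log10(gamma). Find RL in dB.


gamma = (2.2990 - 1) / (2.2990 + 1) = 0.3937557
RL = -20 * log10(0.3937557) = 8.095 dB

8.095 dB


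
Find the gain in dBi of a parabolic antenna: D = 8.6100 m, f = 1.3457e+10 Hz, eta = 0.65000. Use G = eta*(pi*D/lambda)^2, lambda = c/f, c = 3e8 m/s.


lambda = c / f = 3.0000e+08 / 1.3457e+10 = 0.02229323 m
G_linear = 0.65000 * (pi * 8.6100 / 0.02229323)^2 = 956915.1
G_dBi = 10 * log10(956915.1) = 59.81 dBi

59.81 dBi


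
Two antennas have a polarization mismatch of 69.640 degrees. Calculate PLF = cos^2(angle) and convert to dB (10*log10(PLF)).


PLF_linear = cos^2(69.640 deg) = 0.1210467
PLF_dB = 10 * log10(0.1210467) = -9.170 dB

-9.170 dB


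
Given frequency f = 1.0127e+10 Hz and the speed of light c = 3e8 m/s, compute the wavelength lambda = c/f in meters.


lambda = c / f = 3.0000e+08 / 1.0127e+10 = 0.02962 m

0.02962 m


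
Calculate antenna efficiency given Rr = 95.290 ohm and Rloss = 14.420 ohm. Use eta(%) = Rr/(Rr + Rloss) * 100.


eta = 95.290 / (95.290 + 14.420) * 100 = 86.86%

86.86%


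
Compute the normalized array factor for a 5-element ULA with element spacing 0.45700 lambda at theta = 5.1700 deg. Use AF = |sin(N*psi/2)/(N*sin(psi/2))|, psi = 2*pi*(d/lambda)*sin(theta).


psi = 2*pi*0.45700*sin(5.1700 deg) = 0.2587465 rad
AF = |sin(5*0.2587465/2) / (5*sin(0.2587465/2))| = 0.9343

0.9343


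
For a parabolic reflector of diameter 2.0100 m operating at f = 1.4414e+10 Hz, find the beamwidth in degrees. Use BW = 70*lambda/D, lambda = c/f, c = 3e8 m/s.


lambda = c / f = 3.0000e+08 / 1.4414e+10 = 0.02081310 m
BW = 70 * 0.02081310 / 2.0100 = 0.7248 deg

0.7248 deg


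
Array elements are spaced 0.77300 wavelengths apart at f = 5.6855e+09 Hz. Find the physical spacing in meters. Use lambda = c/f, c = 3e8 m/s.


lambda = c / f = 3.0000e+08 / 5.6855e+09 = 0.05276581 m
d = 0.77300 * 0.05276581 = 0.04079 m

0.04079 m


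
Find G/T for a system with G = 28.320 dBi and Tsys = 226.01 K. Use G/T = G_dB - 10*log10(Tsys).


G/T = 28.320 - 10*log10(226.01) = 28.320 - 23.54128 = 4.779 dB/K

4.779 dB/K


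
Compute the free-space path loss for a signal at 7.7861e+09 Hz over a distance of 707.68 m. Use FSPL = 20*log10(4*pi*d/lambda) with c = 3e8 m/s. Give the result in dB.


lambda = c / f = 3.0000e+08 / 7.7861e+09 = 0.03853020 m
FSPL = 20 * log10(4*pi*707.68/0.03853020) = 107.3 dB

107.3 dB


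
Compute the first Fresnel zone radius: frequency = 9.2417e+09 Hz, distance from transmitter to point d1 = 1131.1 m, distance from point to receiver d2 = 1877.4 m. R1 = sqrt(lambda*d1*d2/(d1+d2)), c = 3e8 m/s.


lambda = c / f = 3.0000e+08 / 9.2417e+09 = 0.03246156 m
R1 = sqrt(0.03246156 * 1131.1 * 1877.4 / (1131.1 + 1877.4)) = 4.787 m

4.787 m


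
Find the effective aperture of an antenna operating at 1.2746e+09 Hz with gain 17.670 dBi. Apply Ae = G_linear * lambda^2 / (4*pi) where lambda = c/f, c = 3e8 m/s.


lambda = c / f = 3.0000e+08 / 1.2746e+09 = 0.2353680 m
G_linear = 10^(17.670/10) = 58.47901
Ae = G_linear * lambda^2 / (4*pi) = 58.47901 * 0.2353680^2 / (4*pi) = 0.2578 m^2

0.2578 m^2


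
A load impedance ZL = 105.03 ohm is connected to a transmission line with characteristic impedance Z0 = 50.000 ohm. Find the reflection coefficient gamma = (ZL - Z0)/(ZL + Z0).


gamma = (105.03 - 50.000) / (105.03 + 50.000) = 0.3550

0.3550


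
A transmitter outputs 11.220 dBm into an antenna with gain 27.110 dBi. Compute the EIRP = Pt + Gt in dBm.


EIRP = Pt + Gt = 11.220 + 27.110 = 38.33 dBm

38.33 dBm


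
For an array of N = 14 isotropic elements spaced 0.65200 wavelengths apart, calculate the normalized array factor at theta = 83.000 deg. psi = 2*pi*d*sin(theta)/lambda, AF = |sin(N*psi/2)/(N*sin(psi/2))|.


psi = 2*pi*0.65200*sin(83.000 deg) = 4.066101 rad
AF = |sin(14*4.066101/2) / (14*sin(4.066101/2))| = 0.01494

0.01494


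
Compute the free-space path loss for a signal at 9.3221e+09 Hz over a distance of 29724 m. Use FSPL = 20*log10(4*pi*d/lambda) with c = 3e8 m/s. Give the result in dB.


lambda = c / f = 3.0000e+08 / 9.3221e+09 = 0.03218159 m
FSPL = 20 * log10(4*pi*29724/0.03218159) = 141.3 dB

141.3 dB


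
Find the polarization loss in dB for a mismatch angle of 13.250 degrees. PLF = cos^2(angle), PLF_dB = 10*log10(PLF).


PLF_linear = cos^2(13.250 deg) = 0.9474672
PLF_dB = 10 * log10(0.9474672) = -0.2344 dB

-0.2344 dB


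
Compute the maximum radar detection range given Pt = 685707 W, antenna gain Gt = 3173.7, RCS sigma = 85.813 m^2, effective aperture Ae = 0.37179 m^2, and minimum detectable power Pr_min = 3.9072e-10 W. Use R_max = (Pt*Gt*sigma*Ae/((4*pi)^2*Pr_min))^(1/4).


R^4 = 685707*3173.7*85.813*0.37179 / ((4*pi)^2 * 3.9072e-10) = 1.125304e+18
R_max = 1.125304e+18^0.25 = 32570 m

32570 m


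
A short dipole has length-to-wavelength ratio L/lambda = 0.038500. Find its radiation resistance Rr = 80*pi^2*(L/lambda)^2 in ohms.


Rr = 80 * pi^2 * (0.038500)^2 = 80 * 9.869604 * 1.482250e-03 = 1.170 ohm

1.170 ohm


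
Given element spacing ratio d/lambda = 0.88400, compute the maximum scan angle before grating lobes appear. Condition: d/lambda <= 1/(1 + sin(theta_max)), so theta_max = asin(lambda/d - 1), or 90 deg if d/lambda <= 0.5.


lambda/d - 1 = 1/0.88400 - 1 = 0.1312217
theta_max = asin(0.1312217) = 7.540 deg

7.540 deg


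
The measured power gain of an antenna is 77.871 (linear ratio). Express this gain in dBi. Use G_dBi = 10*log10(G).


G_dBi = 10 * log10(77.871) = 18.91 dBi

18.91 dBi


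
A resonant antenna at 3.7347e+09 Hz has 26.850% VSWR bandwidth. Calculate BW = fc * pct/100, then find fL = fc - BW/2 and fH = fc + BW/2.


BW = 3.7347e+09 * 26.850/100 = 1.002767e+09 Hz
fL = 3.7347e+09 - 1.002767e+09/2 = 3.233e+09 Hz
fH = 3.7347e+09 + 1.002767e+09/2 = 4.236e+09 Hz

BW=1.003e+09 Hz, fL=3.233e+09 Hz, fH=4.236e+09 Hz


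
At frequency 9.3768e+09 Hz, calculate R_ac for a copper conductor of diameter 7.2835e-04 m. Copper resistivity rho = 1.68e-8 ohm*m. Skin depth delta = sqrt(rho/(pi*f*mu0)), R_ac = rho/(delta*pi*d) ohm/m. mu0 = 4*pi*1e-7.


delta = sqrt(1.68e-8 / (pi * 9.3768e+09 * 4*pi*1e-7)) = 6.736704e-07 m
R_ac = 1.68e-8 / (6.736704e-07 * pi * 7.2835e-04) = 10.90 ohm/m

10.90 ohm/m


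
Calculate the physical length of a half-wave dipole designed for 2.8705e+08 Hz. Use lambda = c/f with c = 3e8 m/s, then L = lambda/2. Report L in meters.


lambda = c / f = 3.0000e+08 / 2.8705e+08 = 1.045114 m
L = lambda / 2 = 1.045114 / 2 = 0.5226 m

0.5226 m


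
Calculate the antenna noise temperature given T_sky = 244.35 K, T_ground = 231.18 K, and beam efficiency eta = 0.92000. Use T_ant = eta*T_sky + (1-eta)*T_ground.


T_ant = 0.92000 * 244.35 + (1 - 0.92000) * 231.18 = 243.3 K

243.3 K


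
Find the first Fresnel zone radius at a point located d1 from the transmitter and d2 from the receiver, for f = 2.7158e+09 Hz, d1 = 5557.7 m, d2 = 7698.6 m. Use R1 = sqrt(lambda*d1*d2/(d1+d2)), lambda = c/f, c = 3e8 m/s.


lambda = c / f = 3.0000e+08 / 2.7158e+09 = 0.1104647 m
R1 = sqrt(0.1104647 * 5557.7 * 7698.6 / (5557.7 + 7698.6)) = 18.88 m

18.88 m


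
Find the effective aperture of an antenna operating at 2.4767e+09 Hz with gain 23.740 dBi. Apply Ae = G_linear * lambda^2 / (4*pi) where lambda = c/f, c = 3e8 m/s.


lambda = c / f = 3.0000e+08 / 2.4767e+09 = 0.1211289 m
G_linear = 10^(23.740/10) = 236.5920
Ae = G_linear * lambda^2 / (4*pi) = 236.5920 * 0.1211289^2 / (4*pi) = 0.2762 m^2

0.2762 m^2


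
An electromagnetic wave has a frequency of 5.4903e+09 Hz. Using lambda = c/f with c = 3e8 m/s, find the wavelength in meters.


lambda = c / f = 3.0000e+08 / 5.4903e+09 = 0.05464 m

0.05464 m


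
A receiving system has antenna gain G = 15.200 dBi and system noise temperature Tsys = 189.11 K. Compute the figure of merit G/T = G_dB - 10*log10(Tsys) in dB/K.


G/T = 15.200 - 10*log10(189.11) = 15.200 - 22.76714 = -7.567 dB/K

-7.567 dB/K


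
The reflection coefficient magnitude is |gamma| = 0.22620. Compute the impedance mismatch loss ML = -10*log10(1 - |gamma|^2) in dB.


ML = -10 * log10(1 - 0.22620^2) = -10 * log10(0.94883356) = 0.2281 dB

0.2281 dB


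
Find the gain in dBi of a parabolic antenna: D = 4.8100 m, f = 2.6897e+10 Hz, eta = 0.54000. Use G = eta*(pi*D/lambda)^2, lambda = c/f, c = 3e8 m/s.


lambda = c / f = 3.0000e+08 / 2.6897e+10 = 0.01115366 m
G_linear = 0.54000 * (pi * 4.8100 / 0.01115366)^2 = 991171.6
G_dBi = 10 * log10(991171.6) = 59.96 dBi

59.96 dBi


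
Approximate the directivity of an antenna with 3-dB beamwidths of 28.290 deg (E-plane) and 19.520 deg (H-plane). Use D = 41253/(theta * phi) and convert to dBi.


D_linear = 41253 / (28.290 * 19.520) = 74.70381
D_dBi = 10 * log10(74.70381) = 18.73 dBi

18.73 dBi


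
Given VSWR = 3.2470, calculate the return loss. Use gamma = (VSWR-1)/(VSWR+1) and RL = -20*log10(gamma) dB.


gamma = (3.2470 - 1) / (3.2470 + 1) = 0.5290794
RL = -20 * log10(0.5290794) = 5.530 dB

5.530 dB


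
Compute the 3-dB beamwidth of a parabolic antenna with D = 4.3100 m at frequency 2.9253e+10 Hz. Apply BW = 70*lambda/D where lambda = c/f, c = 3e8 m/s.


lambda = c / f = 3.0000e+08 / 2.9253e+10 = 0.01025536 m
BW = 70 * 0.01025536 / 4.3100 = 0.1666 deg

0.1666 deg


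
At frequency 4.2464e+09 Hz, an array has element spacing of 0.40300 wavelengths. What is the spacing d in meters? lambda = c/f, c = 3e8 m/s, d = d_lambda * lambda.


lambda = c / f = 3.0000e+08 / 4.2464e+09 = 0.07064808 m
d = 0.40300 * 0.07064808 = 0.02847 m

0.02847 m


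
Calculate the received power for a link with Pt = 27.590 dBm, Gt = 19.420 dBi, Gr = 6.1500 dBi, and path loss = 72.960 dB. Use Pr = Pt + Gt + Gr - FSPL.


Pr = 27.590 + 19.420 + 6.1500 - 72.960 = -19.80 dBm

-19.80 dBm


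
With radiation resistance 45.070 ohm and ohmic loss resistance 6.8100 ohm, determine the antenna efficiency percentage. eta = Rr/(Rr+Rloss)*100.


eta = 45.070 / (45.070 + 6.8100) * 100 = 86.87%

86.87%


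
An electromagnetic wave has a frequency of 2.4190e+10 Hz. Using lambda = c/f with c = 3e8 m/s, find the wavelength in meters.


lambda = c / f = 3.0000e+08 / 2.4190e+10 = 0.01240 m

0.01240 m


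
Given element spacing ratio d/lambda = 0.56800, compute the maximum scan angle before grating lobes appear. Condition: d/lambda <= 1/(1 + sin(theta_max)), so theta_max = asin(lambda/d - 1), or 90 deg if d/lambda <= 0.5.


lambda/d - 1 = 1/0.56800 - 1 = 0.7605634
theta_max = asin(0.7605634) = 49.51 deg

49.51 deg


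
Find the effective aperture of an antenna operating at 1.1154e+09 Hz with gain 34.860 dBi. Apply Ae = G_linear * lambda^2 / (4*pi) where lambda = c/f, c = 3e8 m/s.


lambda = c / f = 3.0000e+08 / 1.1154e+09 = 0.2689618 m
G_linear = 10^(34.860/10) = 3061.963
Ae = G_linear * lambda^2 / (4*pi) = 3061.963 * 0.2689618^2 / (4*pi) = 17.63 m^2

17.63 m^2


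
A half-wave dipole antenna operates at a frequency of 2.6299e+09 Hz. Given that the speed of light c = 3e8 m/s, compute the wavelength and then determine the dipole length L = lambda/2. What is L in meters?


lambda = c / f = 3.0000e+08 / 2.6299e+09 = 0.1140728 m
L = lambda / 2 = 0.1140728 / 2 = 0.05704 m

0.05704 m


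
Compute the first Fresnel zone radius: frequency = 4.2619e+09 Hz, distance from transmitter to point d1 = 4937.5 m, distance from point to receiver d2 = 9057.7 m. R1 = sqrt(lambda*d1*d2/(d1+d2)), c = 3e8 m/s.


lambda = c / f = 3.0000e+08 / 4.2619e+09 = 0.07039114 m
R1 = sqrt(0.07039114 * 4937.5 * 9057.7 / (4937.5 + 9057.7)) = 15.00 m

15.00 m


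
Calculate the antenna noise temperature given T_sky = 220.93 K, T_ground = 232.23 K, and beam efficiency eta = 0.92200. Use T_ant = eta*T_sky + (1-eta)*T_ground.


T_ant = 0.92200 * 220.93 + (1 - 0.92200) * 232.23 = 221.8 K

221.8 K


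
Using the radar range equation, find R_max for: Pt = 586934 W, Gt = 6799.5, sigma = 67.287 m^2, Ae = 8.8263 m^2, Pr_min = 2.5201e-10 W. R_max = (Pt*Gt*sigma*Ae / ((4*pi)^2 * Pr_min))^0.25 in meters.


R^4 = 586934*6799.5*67.287*8.8263 / ((4*pi)^2 * 2.5201e-10) = 5.955779e+19
R_max = 5.955779e+19^0.25 = 87849 m

87849 m


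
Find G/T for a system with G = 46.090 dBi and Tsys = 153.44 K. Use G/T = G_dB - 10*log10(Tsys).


G/T = 46.090 - 10*log10(153.44) = 46.090 - 21.85939 = 24.23 dB/K

24.23 dB/K


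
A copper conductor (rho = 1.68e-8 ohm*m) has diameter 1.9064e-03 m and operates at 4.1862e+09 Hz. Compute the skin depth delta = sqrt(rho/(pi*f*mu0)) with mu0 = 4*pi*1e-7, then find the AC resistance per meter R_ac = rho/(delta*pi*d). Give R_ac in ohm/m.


delta = sqrt(1.68e-8 / (pi * 4.1862e+09 * 4*pi*1e-7)) = 1.008242e-06 m
R_ac = 1.68e-8 / (1.008242e-06 * pi * 1.9064e-03) = 2.782 ohm/m

2.782 ohm/m


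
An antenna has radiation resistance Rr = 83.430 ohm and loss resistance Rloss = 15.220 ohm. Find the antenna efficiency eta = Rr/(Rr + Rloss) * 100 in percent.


eta = 83.430 / (83.430 + 15.220) * 100 = 84.57%

84.57%
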